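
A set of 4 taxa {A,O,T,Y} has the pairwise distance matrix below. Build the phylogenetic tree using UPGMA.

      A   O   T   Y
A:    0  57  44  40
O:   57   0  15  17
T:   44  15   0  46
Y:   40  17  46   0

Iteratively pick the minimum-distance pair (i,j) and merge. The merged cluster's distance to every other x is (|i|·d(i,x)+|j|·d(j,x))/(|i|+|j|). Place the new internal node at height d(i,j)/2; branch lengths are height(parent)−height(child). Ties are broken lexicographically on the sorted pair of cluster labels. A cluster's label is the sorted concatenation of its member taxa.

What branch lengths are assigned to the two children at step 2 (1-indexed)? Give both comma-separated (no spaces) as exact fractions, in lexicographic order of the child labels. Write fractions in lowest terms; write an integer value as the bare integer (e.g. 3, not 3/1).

1. join O+T (d=15) ⇒ OT; edges |O|=15/2, |T|=15/2
  updated: d(A,OT)=101/2, d(OT,Y)=63/2
2. join OT+Y (d=63/2) ⇒ OTY; edges |OT|=33/4, |Y|=63/4
  updated: d(A,OTY)=47
3. join A+OTY (d=47) ⇒ AOTY; edges |A|=47/2, |OTY|=31/4
final tree: (A:47/2,((O:15/2,T:15/2):33/4,Y:63/4):31/4)
total length: 281/4

33/4,63/4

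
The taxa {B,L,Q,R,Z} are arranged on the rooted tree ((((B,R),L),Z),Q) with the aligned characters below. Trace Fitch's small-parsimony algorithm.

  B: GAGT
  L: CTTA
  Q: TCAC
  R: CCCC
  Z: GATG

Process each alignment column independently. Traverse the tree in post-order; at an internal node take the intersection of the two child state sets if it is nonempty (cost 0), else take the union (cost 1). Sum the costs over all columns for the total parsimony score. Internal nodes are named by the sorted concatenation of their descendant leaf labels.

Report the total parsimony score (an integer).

BR@0: {G} ∪ {C} = {C,G} (union, +1)
BLR@0: {C,G} ∩ {C} = {C} (intersection, +0)
BLRZ@0: {C} ∪ {G} = {C,G} (union, +1)
BLQRZ@0: {C,G} ∪ {T} = {C,G,T} (union, +1)
BR@1: {A} ∪ {C} = {A,C} (union, +1)
BLR@1: {A,C} ∪ {T} = {A,C,T} (union, +1)
BLRZ@1: {A,C,T} ∩ {A} = {A} (intersection, +0)
BLQRZ@1: {A} ∪ {C} = {A,C} (union, +1)
BR@2: {G} ∪ {C} = {C,G} (union, +1)
BLR@2: {C,G} ∪ {T} = {C,G,T} (union, +1)
BLRZ@2: {C,G,T} ∩ {T} = {T} (intersection, +0)
BLQRZ@2: {T} ∪ {A} = {A,T} (union, +1)
BR@3: {T} ∪ {C} = {C,T} (union, +1)
BLR@3: {C,T} ∪ {A} = {A,C,T} (union, +1)
BLRZ@3: {A,C,T} ∪ {G} = {A,C,G,T} (union, +1)
BLQRZ@3: {A,C,G,T} ∩ {C} = {C} (intersection, +0)
per-site changes: [3, 3, 3, 3]; total = 12

12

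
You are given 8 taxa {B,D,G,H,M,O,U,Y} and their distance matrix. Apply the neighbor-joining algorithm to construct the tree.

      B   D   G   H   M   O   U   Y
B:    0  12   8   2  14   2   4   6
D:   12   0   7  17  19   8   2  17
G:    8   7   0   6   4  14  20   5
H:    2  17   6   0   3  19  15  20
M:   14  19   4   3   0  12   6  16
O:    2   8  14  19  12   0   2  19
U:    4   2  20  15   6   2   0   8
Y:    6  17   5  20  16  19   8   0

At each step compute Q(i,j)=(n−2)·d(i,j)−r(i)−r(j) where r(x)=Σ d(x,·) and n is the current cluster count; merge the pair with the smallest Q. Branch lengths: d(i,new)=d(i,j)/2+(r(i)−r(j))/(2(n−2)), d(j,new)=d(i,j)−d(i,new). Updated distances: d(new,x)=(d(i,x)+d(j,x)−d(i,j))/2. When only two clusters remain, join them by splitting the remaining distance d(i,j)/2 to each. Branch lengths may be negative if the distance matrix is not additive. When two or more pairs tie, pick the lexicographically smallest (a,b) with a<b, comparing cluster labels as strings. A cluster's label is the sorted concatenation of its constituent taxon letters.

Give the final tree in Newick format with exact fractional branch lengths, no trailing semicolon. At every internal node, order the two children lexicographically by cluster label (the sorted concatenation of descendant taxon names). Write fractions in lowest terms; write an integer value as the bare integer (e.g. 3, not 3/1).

((((B:-17/24,((G:9/10,(H:13/6,M:5/6):13/5):53/16,Y:91/16):47/24):257/64,O:123/64):133/64,D:249/64):-121/128,U:-121/128)

iteration 1: select H,M (d=3, Q=-138); attach at lengths (13/6, 5/6); label the merged cluster HM
  updated: d(B,HM)=13/2, d(D,HM)=33/2, d(G,HM)=7/2, d(HM,O)=14, d(HM,U)=9, d(HM,Y)=33/2
iteration 2: select G,HM (d=7/2, Q=-106); attach at lengths (9/10, 13/5); label the merged cluster GHM
  updated: d(B,GHM)=11/2, d(D,GHM)=10, d(GHM,O)=49/4, d(GHM,U)=51/4, d(GHM,Y)=9
iteration 3: select GHM,Y (d=9, Q=-145/2); attach at lengths (53/16, 91/16); label the merged cluster GHMY
  updated: d(B,GHMY)=5/4, d(D,GHMY)=9, d(GHMY,O)=89/8, d(GHMY,U)=47/8
iteration 4: select B,GHMY (d=5/4, Q=-171/4); attach at lengths (-17/24, 47/24); label the merged cluster BGHMY
  updated: d(BGHMY,D)=79/8, d(BGHMY,O)=95/16, d(BGHMY,U)=69/16
iteration 5: select BGHMY,O (d=95/16, Q=-387/16); attach at lengths (257/64, 123/64); label the merged cluster BGHMOY
  updated: d(BGHMOY,D)=191/32, d(BGHMOY,U)=3/16
iteration 6: select BGHMOY,D (d=191/32, Q=-261/32); attach at lengths (133/64, 249/64); label the merged cluster BDGHMOY
  updated: d(BDGHMOY,U)=-121/64
iteration 7: select BDGHMOY,U (d=-121/64); attach at lengths (-121/128, -121/128); label the merged cluster BDGHMOUY
final tree: ((((B:-17/24,((G:9/10,(H:13/6,M:5/6):13/5):53/16,Y:91/16):47/24):257/64,O:123/64):133/64,D:249/64):-121/128,U:-121/128)
total length: 1713/64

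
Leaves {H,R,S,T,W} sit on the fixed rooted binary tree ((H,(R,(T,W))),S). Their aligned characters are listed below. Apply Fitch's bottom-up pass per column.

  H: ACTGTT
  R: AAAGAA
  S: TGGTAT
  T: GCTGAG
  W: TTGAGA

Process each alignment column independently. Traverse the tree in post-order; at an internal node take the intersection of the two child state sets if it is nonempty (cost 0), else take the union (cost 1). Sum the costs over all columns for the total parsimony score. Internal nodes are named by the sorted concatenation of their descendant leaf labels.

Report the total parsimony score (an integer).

site 0, node TW: T={G} ∪ W={T} → {G,T} (+1)
site 0, node RTW: R={A} ∪ TW={G,T} → {A,G,T} (+1)
site 0, node HRTW: H={A} ∩ RTW={A,G,T} → {A} (+0)
site 0, node HRSTW: HRTW={A} ∪ S={T} → {A,T} (+1)
site 1, node TW: T={C} ∪ W={T} → {C,T} (+1)
site 1, node RTW: R={A} ∪ TW={C,T} → {A,C,T} (+1)
site 1, node HRTW: H={C} ∩ RTW={A,C,T} → {C} (+0)
site 1, node HRSTW: HRTW={C} ∪ S={G} → {C,G} (+1)
site 2, node TW: T={T} ∪ W={G} → {G,T} (+1)
site 2, node RTW: R={A} ∪ TW={G,T} → {A,G,T} (+1)
site 2, node HRTW: H={T} ∩ RTW={A,G,T} → {T} (+0)
site 2, node HRSTW: HRTW={T} ∪ S={G} → {G,T} (+1)
site 3, node TW: T={G} ∪ W={A} → {A,G} (+1)
site 3, node RTW: R={G} ∩ TW={A,G} → {G} (+0)
site 3, node HRTW: H={G} ∩ RTW={G} → {G} (+0)
site 3, node HRSTW: HRTW={G} ∪ S={T} → {G,T} (+1)
site 4, node TW: T={A} ∪ W={G} → {A,G} (+1)
site 4, node RTW: R={A} ∩ TW={A,G} → {A} (+0)
site 4, node HRTW: H={T} ∪ RTW={A} → {A,T} (+1)
site 4, node HRSTW: HRTW={A,T} ∩ S={A} → {A} (+0)
site 5, node TW: T={G} ∪ W={A} → {A,G} (+1)
site 5, node RTW: R={A} ∩ TW={A,G} → {A} (+0)
site 5, node HRTW: H={T} ∪ RTW={A} → {A,T} (+1)
site 5, node HRSTW: HRTW={A,T} ∩ S={T} → {T} (+0)
per-site changes: [3, 3, 3, 2, 2, 2]; total = 15

15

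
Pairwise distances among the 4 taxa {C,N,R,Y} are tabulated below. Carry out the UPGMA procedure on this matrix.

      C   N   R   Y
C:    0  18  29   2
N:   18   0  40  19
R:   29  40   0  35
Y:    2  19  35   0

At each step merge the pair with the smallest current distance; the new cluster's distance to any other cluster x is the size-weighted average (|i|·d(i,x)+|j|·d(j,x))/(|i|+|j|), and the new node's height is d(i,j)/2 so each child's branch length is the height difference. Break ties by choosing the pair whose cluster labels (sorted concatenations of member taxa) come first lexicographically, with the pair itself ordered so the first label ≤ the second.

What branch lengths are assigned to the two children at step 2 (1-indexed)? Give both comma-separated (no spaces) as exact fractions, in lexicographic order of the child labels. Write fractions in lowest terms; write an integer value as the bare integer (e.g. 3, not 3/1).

1. join C+Y (d=2) ⇒ CY; edges |C|=1, |Y|=1
  updated: d(CY,N)=37/2, d(CY,R)=32
2. join CY+N (d=37/2) ⇒ CNY; edges |CY|=33/4, |N|=37/4
  updated: d(CNY,R)=104/3
3. join CNY+R (d=104/3) ⇒ CNRY; edges |CNY|=97/12, |R|=52/3
final tree: (((C:1,Y:1):33/4,N:37/4):97/12,R:52/3)
total length: 539/12

33/4,37/4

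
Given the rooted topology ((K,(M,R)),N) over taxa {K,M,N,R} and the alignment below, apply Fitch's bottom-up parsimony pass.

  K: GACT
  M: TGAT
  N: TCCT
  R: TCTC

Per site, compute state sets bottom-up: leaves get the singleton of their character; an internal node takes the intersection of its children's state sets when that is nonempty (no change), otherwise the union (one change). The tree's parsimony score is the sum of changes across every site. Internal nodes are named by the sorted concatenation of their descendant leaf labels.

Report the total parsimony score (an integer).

6

site 0, node MR: M={T} ∩ R={T} → {T} (+0)
site 0, node KMR: K={G} ∪ MR={T} → {G,T} (+1)
site 0, node KMNR: KMR={G,T} ∩ N={T} → {T} (+0)
site 1, node MR: M={G} ∪ R={C} → {C,G} (+1)
site 1, node KMR: K={A} ∪ MR={C,G} → {A,C,G} (+1)
site 1, node KMNR: KMR={A,C,G} ∩ N={C} → {C} (+0)
site 2, node MR: M={A} ∪ R={T} → {A,T} (+1)
site 2, node KMR: K={C} ∪ MR={A,T} → {A,C,T} (+1)
site 2, node KMNR: KMR={A,C,T} ∩ N={C} → {C} (+0)
site 3, node MR: M={T} ∪ R={C} → {C,T} (+1)
site 3, node KMR: K={T} ∩ MR={C,T} → {T} (+0)
site 3, node KMNR: KMR={T} ∩ N={T} → {T} (+0)
per-site changes: [1, 2, 2, 1]; total = 6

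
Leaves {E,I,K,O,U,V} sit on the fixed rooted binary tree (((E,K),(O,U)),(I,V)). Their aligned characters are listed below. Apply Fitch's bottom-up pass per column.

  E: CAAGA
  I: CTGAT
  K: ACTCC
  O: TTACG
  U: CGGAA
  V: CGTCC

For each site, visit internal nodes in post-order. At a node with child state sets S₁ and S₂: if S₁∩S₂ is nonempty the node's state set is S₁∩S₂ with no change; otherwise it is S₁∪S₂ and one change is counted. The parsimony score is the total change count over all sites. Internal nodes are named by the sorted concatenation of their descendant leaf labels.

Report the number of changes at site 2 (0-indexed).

4

EK@0: {C} ∪ {A} = {A,C} (union, +1)
OU@0: {T} ∪ {C} = {C,T} (union, +1)
EKOU@0: {A,C} ∩ {C,T} = {C} (intersection, +0)
IV@0: {C} ∩ {C} = {C} (intersection, +0)
EIKOUV@0: {C} ∩ {C} = {C} (intersection, +0)
EK@1: {A} ∪ {C} = {A,C} (union, +1)
OU@1: {T} ∪ {G} = {G,T} (union, +1)
EKOU@1: {A,C} ∪ {G,T} = {A,C,G,T} (union, +1)
IV@1: {T} ∪ {G} = {G,T} (union, +1)
EIKOUV@1: {A,C,G,T} ∩ {G,T} = {G,T} (intersection, +0)
EK@2: {A} ∪ {T} = {A,T} (union, +1)
OU@2: {A} ∪ {G} = {A,G} (union, +1)
EKOU@2: {A,T} ∩ {A,G} = {A} (intersection, +0)
IV@2: {G} ∪ {T} = {G,T} (union, +1)
EIKOUV@2: {A} ∪ {G,T} = {A,G,T} (union, +1)
EK@3: {G} ∪ {C} = {C,G} (union, +1)
OU@3: {C} ∪ {A} = {A,C} (union, +1)
EKOU@3: {C,G} ∩ {A,C} = {C} (intersection, +0)
IV@3: {A} ∪ {C} = {A,C} (union, +1)
EIKOUV@3: {C} ∩ {A,C} = {C} (intersection, +0)
EK@4: {A} ∪ {C} = {A,C} (union, +1)
OU@4: {G} ∪ {A} = {A,G} (union, +1)
EKOU@4: {A,C} ∩ {A,G} = {A} (intersection, +0)
IV@4: {T} ∪ {C} = {C,T} (union, +1)
EIKOUV@4: {A} ∪ {C,T} = {A,C,T} (union, +1)
per-site changes: [2, 4, 4, 3, 4]; total = 17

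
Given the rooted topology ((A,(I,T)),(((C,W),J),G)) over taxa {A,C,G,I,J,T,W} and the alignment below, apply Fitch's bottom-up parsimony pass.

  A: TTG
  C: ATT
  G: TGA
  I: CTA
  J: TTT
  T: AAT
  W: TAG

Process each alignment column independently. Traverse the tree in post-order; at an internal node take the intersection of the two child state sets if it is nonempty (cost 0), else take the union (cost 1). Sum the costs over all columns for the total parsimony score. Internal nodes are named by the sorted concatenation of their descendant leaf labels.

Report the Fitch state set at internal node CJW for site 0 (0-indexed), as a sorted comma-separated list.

site 0, node IT: I={C} ∪ T={A} → {A,C} (+1)
site 0, node AIT: A={T} ∪ IT={A,C} → {A,C,T} (+1)
site 0, node CW: C={A} ∪ W={T} → {A,T} (+1)
site 0, node CJW: CW={A,T} ∩ J={T} → {T} (+0)
site 0, node CGJW: CJW={T} ∩ G={T} → {T} (+0)
site 0, node ACGIJTW: AIT={A,C,T} ∩ CGJW={T} → {T} (+0)
site 1, node IT: I={T} ∪ T={A} → {A,T} (+1)
site 1, node AIT: A={T} ∩ IT={A,T} → {T} (+0)
site 1, node CW: C={T} ∪ W={A} → {A,T} (+1)
site 1, node CJW: CW={A,T} ∩ J={T} → {T} (+0)
site 1, node CGJW: CJW={T} ∪ G={G} → {G,T} (+1)
site 1, node ACGIJTW: AIT={T} ∩ CGJW={G,T} → {T} (+0)
site 2, node IT: I={A} ∪ T={T} → {A,T} (+1)
site 2, node AIT: A={G} ∪ IT={A,T} → {A,G,T} (+1)
site 2, node CW: C={T} ∪ W={G} → {G,T} (+1)
site 2, node CJW: CW={G,T} ∩ J={T} → {T} (+0)
site 2, node CGJW: CJW={T} ∪ G={A} → {A,T} (+1)
site 2, node ACGIJTW: AIT={A,G,T} ∩ CGJW={A,T} → {A,T} (+0)
per-site changes: [3, 3, 4]; total = 10

T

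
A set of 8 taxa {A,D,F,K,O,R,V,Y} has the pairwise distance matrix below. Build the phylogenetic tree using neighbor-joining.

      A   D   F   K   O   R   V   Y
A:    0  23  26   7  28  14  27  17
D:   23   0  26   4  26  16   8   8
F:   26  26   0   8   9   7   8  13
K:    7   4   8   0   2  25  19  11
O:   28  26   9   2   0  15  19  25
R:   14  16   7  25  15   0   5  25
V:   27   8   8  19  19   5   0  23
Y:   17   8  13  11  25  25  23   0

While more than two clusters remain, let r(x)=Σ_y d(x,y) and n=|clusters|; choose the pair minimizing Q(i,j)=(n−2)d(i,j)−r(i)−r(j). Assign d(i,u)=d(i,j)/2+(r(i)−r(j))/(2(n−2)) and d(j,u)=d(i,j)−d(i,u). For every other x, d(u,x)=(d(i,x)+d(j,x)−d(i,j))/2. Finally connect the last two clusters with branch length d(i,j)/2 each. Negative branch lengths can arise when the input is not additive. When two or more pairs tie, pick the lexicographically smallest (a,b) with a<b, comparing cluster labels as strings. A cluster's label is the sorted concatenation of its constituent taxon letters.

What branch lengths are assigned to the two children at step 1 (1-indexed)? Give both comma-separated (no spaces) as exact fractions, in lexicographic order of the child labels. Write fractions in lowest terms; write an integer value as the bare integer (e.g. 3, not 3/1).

iteration 1: select K,O (d=2, Q=-188); attach at lengths (-3, 5); label the merged cluster KO
  updated: d(A,KO)=33/2, d(D,KO)=14, d(F,KO)=15/2, d(KO,R)=19, d(KO,V)=18, d(KO,Y)=17
iteration 2: select D,Y (d=8, Q=-158); attach at lengths (16/5, 24/5); label the merged cluster DY
  updated: d(A,DY)=16, d(DY,F)=31/2, d(DY,KO)=23/2, d(DY,R)=33/2, d(DY,V)=23/2
iteration 3: select R,V (d=5, Q=-111); attach at lengths (3/2, 7/2); label the merged cluster RV
  updated: d(A,RV)=18, d(DY,RV)=23/2, d(F,RV)=5, d(KO,RV)=16
iteration 4: select F,RV (d=5, Q=-179/2); attach at lengths (37/12, 23/12); label the merged cluster FRV
  updated: d(A,FRV)=39/2, d(DY,FRV)=11, d(FRV,KO)=37/4
iteration 5: select A,DY (d=16, Q=-117/2); attach at lengths (91/8, 37/8); label the merged cluster ADY
  updated: d(ADY,FRV)=29/4, d(ADY,KO)=6
iteration 6: select ADY,FRV (d=29/4, Q=-45/2); attach at lengths (2, 21/4); label the merged cluster ADFRVY
  updated: d(ADFRVY,KO)=4
iteration 7: select ADFRVY,KO (d=4); attach at lengths (2, 2); label the merged cluster ADFKORVY
final tree: (((A:91/8,(D:16/5,Y:24/5):37/8):2,(F:37/12,(R:3/2,V:7/2):23/12):21/4):2,(K:-3,O:5):2)
total length: 189/4

-3,5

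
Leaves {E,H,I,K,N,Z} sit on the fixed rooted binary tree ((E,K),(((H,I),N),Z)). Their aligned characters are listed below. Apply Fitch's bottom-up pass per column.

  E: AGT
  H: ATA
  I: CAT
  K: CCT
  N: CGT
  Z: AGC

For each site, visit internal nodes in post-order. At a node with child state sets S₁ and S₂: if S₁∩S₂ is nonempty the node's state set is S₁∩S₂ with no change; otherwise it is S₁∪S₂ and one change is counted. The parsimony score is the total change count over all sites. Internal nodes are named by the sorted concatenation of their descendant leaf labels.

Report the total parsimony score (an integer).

[col 0] EK: children E:{A}, K:{C} ∪→ {A,C}; cost 1
[col 0] HI: children H:{A}, I:{C} ∪→ {A,C}; cost 1
[col 0] HIN: children HI:{A,C}, N:{C} ∩→ {C}; cost 0
[col 0] HINZ: children HIN:{C}, Z:{A} ∪→ {A,C}; cost 1
[col 0] EHIKNZ: children EK:{A,C}, HINZ:{A,C} ∩→ {A,C}; cost 0
[col 1] EK: children E:{G}, K:{C} ∪→ {C,G}; cost 1
[col 1] HI: children H:{T}, I:{A} ∪→ {A,T}; cost 1
[col 1] HIN: children HI:{A,T}, N:{G} ∪→ {A,G,T}; cost 1
[col 1] HINZ: children HIN:{A,G,T}, Z:{G} ∩→ {G}; cost 0
[col 1] EHIKNZ: children EK:{C,G}, HINZ:{G} ∩→ {G}; cost 0
[col 2] EK: children E:{T}, K:{T} ∩→ {T}; cost 0
[col 2] HI: children H:{A}, I:{T} ∪→ {A,T}; cost 1
[col 2] HIN: children HI:{A,T}, N:{T} ∩→ {T}; cost 0
[col 2] HINZ: children HIN:{T}, Z:{C} ∪→ {C,T}; cost 1
[col 2] EHIKNZ: children EK:{T}, HINZ:{C,T} ∩→ {T}; cost 0
per-site changes: [3, 3, 2]; total = 8

8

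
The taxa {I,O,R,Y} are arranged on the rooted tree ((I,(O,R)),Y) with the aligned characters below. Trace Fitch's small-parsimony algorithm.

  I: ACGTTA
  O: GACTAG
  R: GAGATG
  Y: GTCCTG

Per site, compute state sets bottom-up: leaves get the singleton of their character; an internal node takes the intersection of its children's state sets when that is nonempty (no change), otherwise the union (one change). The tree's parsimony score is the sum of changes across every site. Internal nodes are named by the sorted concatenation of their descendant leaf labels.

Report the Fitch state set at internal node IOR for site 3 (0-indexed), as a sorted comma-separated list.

T

[col 0] OR: children O:{G}, R:{G} ∩→ {G}; cost 0
[col 0] IOR: children I:{A}, OR:{G} ∪→ {A,G}; cost 1
[col 0] IORY: children IOR:{A,G}, Y:{G} ∩→ {G}; cost 0
[col 1] OR: children O:{A}, R:{A} ∩→ {A}; cost 0
[col 1] IOR: children I:{C}, OR:{A} ∪→ {A,C}; cost 1
[col 1] IORY: children IOR:{A,C}, Y:{T} ∪→ {A,C,T}; cost 1
[col 2] OR: children O:{C}, R:{G} ∪→ {C,G}; cost 1
[col 2] IOR: children I:{G}, OR:{C,G} ∩→ {G}; cost 0
[col 2] IORY: children IOR:{G}, Y:{C} ∪→ {C,G}; cost 1
[col 3] OR: children O:{T}, R:{A} ∪→ {A,T}; cost 1
[col 3] IOR: children I:{T}, OR:{A,T} ∩→ {T}; cost 0
[col 3] IORY: children IOR:{T}, Y:{C} ∪→ {C,T}; cost 1
[col 4] OR: children O:{A}, R:{T} ∪→ {A,T}; cost 1
[col 4] IOR: children I:{T}, OR:{A,T} ∩→ {T}; cost 0
[col 4] IORY: children IOR:{T}, Y:{T} ∩→ {T}; cost 0
[col 5] OR: children O:{G}, R:{G} ∩→ {G}; cost 0
[col 5] IOR: children I:{A}, OR:{G} ∪→ {A,G}; cost 1
[col 5] IORY: children IOR:{A,G}, Y:{G} ∩→ {G}; cost 0
per-site changes: [1, 2, 2, 2, 1, 1]; total = 9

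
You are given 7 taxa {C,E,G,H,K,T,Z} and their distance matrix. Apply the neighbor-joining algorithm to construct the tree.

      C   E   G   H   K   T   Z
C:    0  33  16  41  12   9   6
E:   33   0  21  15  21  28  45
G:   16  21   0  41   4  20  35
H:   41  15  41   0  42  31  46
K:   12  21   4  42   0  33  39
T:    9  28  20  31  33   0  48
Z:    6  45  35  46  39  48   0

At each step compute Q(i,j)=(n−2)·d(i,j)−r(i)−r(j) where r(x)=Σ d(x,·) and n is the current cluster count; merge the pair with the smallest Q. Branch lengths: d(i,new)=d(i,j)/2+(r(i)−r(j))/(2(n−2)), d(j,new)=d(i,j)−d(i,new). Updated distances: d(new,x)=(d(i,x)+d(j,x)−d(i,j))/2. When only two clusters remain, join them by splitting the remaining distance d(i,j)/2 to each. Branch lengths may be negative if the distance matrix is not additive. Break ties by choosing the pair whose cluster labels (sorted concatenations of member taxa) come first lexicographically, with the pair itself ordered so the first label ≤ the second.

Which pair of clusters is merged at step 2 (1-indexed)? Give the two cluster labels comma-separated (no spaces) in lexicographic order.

E,H

iteration 1: select C,Z (d=6, Q=-306); attach at lengths (-36/5, 66/5); label the merged cluster CZ
  updated: d(CZ,E)=36, d(CZ,G)=45/2, d(CZ,H)=81/2, d(CZ,K)=45/2, d(CZ,T)=51/2
iteration 2: select E,H (d=15, Q=-461/2); attach at lengths (23/16, 217/16); label the merged cluster EH
  updated: d(CZ,EH)=123/4, d(EH,G)=47/2, d(EH,K)=24, d(EH,T)=22
iteration 3: select G,K (d=4, Q=-283/2); attach at lengths (-1/4, 17/4); label the merged cluster GK
  updated: d(CZ,GK)=41/2, d(EH,GK)=87/4, d(GK,T)=49/2
iteration 4: select CZ,GK (d=41/2, Q=-205/2); attach at lengths (51/4, 31/4); label the merged cluster CGKZ
  updated: d(CGKZ,EH)=16, d(CGKZ,T)=59/4
iteration 5: select CGKZ,EH (d=16, Q=-211/4); attach at lengths (35/8, 93/8); label the merged cluster CEGHKZ
  updated: d(CEGHKZ,T)=83/8
iteration 6: select CEGHKZ,T (d=83/8); attach at lengths (83/16, 83/16); label the merged cluster CEGHKTZ
final tree: ((((C:-36/5,Z:66/5):51/4,(G:-1/4,K:17/4):31/4):35/8,(E:23/16,H:217/16):93/8):83/16,T:83/16)
total length: 575/8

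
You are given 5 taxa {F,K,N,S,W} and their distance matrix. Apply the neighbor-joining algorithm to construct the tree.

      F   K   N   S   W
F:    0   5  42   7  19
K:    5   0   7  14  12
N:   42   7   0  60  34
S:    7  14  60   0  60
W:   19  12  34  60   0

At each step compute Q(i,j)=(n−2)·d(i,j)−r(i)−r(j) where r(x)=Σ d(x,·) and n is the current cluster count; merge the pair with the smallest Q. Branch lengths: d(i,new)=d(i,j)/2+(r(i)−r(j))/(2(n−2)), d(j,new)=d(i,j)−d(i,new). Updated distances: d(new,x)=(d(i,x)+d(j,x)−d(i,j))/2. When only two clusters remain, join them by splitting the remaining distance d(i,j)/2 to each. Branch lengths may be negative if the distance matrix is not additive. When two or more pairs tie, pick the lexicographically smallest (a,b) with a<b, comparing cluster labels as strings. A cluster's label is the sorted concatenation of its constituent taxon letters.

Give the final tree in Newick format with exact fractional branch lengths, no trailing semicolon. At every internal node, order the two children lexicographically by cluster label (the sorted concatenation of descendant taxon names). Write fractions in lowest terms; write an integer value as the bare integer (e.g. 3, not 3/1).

iteration 1: select F,S (d=7, Q=-193); attach at lengths (-47/6, 89/6); label the merged cluster FS
  updated: d(FS,K)=6, d(FS,N)=95/2, d(FS,W)=36
iteration 2: select FS,K (d=6, Q=-205/2); attach at lengths (153/8, -105/8); label the merged cluster FKS
  updated: d(FKS,N)=97/4, d(FKS,W)=21
iteration 3: select FKS,N (d=97/4, Q=-317/4); attach at lengths (45/8, 149/8); label the merged cluster FKNS
  updated: d(FKNS,W)=123/8
iteration 4: select FKNS,W (d=123/8); attach at lengths (123/16, 123/16); label the merged cluster FKNSW
final tree: ((((F:-47/6,S:89/6):153/8,K:-105/8):45/8,N:149/8):123/16,W:123/16)
total length: 421/8

((((F:-47/6,S:89/6):153/8,K:-105/8):45/8,N:149/8):123/16,W:123/16)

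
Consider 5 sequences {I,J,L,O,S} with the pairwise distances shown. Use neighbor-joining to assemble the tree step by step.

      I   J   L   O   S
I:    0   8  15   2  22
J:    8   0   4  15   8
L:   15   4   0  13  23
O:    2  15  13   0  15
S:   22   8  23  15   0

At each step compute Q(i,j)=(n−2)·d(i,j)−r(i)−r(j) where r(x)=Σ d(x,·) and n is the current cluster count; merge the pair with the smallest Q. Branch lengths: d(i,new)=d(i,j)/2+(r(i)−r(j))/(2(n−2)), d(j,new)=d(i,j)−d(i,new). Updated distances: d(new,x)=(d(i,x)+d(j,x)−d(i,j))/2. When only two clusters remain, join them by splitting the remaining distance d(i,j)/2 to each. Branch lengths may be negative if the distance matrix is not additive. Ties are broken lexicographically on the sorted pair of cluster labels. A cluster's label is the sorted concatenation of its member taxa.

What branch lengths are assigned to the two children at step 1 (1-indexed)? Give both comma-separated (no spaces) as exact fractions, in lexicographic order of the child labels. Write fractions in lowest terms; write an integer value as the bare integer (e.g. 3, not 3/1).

step 1: merge (I,O) at d=2, Q=-86; branch lengths I→4/3, O→2/3; new cluster IO
  updated: d(IO,J)=21/2, d(IO,L)=13, d(IO,S)=35/2
step 2: merge (IO,L) at d=13, Q=-55; branch lengths IO→27/4, L→25/4; new cluster ILO
  updated: d(ILO,J)=3/4, d(ILO,S)=55/4
step 3: merge (ILO,J) at d=3/4, Q=-45/2; branch lengths ILO→13/4, J→-5/2; new cluster IJLO
  updated: d(IJLO,S)=21/2
step 4: merge (IJLO,S) at d=21/2; branch lengths IJLO→21/4, S→21/4; new cluster IJLOS
final tree: ((((I:4/3,O:2/3):27/4,L:25/4):13/4,J:-5/2):21/4,S:21/4)
total length: 105/4

4/3,2/3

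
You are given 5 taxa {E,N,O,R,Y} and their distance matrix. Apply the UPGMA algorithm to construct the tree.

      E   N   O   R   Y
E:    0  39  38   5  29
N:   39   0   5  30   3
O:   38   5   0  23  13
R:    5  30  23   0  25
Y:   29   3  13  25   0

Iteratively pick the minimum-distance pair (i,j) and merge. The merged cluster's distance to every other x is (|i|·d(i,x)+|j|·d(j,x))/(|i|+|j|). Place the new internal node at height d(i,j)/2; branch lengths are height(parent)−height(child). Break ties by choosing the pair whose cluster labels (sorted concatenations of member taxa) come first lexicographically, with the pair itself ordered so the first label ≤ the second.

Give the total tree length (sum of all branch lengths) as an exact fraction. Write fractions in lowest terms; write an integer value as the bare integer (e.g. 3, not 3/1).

235/6

1. join N+Y (d=3) ⇒ NY; edges |N|=3/2, |Y|=3/2
  updated: d(E,NY)=34, d(NY,O)=9, d(NY,R)=55/2
2. join E+R (d=5) ⇒ ER; edges |E|=5/2, |R|=5/2
  updated: d(ER,NY)=123/4, d(ER,O)=61/2
3. join NY+O (d=9) ⇒ NOY; edges |NY|=3, |O|=9/2
  updated: d(ER,NOY)=92/3
4. join ER+NOY (d=92/3) ⇒ ENORY; edges |ER|=77/6, |NOY|=65/6
final tree: ((E:5/2,R:5/2):77/6,((N:3/2,Y:3/2):3,O:9/2):65/6)
total length: 235/6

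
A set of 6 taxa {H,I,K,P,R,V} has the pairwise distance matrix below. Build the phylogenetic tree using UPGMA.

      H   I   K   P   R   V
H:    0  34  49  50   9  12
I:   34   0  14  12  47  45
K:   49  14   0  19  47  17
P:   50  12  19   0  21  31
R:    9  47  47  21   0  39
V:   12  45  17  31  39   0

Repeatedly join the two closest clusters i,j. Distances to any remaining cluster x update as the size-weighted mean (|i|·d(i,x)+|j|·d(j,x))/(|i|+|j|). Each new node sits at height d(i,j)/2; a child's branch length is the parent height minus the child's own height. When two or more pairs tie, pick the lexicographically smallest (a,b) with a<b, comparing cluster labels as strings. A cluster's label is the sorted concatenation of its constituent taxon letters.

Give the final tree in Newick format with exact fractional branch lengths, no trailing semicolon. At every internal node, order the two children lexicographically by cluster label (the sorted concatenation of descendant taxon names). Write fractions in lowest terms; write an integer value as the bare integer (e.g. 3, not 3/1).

(((H:9/2,R:9/2):33/4,V:51/4):223/36,((I:6,P:6):9/4,K:33/4):385/36)

1. join H+R (d=9) ⇒ HR; edges |H|=9/2, |R|=9/2
  updated: d(HR,I)=81/2, d(HR,K)=48, d(HR,P)=71/2, d(HR,V)=51/2
2. join I+P (d=12) ⇒ IP; edges |I|=6, |P|=6
  updated: d(HR,IP)=38, d(IP,K)=33/2, d(IP,V)=38
3. join IP+K (d=33/2) ⇒ IKP; edges |IP|=9/4, |K|=33/4
  updated: d(HR,IKP)=124/3, d(IKP,V)=31
4. join HR+V (d=51/2) ⇒ HRV; edges |HR|=33/4, |V|=51/4
  updated: d(HRV,IKP)=341/9
5. join HRV+IKP (d=341/9) ⇒ HIKPRV; edges |HRV|=223/36, |IKP|=385/36
final tree: (((H:9/2,R:9/2):33/4,V:51/4):223/36,((I:6,P:6):9/4,K:33/4):385/36)
total length: 1249/18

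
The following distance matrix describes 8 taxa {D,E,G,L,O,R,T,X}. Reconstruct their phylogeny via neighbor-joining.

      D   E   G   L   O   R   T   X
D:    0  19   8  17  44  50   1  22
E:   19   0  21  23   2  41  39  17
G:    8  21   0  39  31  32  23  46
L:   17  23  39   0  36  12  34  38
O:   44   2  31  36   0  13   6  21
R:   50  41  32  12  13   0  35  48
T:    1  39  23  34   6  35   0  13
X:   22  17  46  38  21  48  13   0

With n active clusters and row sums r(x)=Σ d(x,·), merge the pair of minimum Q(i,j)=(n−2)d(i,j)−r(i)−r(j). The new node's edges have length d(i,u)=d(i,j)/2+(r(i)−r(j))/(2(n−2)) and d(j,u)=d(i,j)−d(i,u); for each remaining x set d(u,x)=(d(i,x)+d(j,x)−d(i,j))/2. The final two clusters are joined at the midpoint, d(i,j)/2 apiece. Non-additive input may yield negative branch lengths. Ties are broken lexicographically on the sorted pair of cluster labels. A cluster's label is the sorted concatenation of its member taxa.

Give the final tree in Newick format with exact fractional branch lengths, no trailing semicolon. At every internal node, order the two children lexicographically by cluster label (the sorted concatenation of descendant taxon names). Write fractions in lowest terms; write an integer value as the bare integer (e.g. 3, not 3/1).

iteration 1: select L,R (d=12, Q=-358); attach at lengths (10/3, 26/3); label the merged cluster LR
  updated: d(D,LR)=55/2, d(E,LR)=26, d(G,LR)=59/2, d(LR,O)=37/2, d(LR,T)=57/2, d(LR,X)=37
iteration 2: select D,G (d=8, Q=-240); attach at lengths (3/10, 77/10); label the merged cluster DG
  updated: d(DG,E)=16, d(DG,LR)=49/2, d(DG,O)=67/2, d(DG,T)=8, d(DG,X)=30
iteration 3: select DG,T (d=8, Q=-349/2); attach at lengths (99/16, 29/16); label the merged cluster DGT
  updated: d(DGT,E)=47/2, d(DGT,LR)=45/2, d(DGT,O)=63/4, d(DGT,X)=35/2
iteration 4: select E,O (d=2, Q=-479/4); attach at lengths (23/8, -7/8); label the merged cluster EO
  updated: d(DGT,EO)=149/8, d(EO,LR)=85/4, d(EO,X)=18
iteration 5: select DGT,X (d=35/2, Q=-769/8); attach at lengths (169/32, 391/32); label the merged cluster DGTX
  updated: d(DGTX,EO)=153/16, d(DGTX,LR)=21
iteration 6: select DGTX,EO (d=153/16, Q=-829/16); attach at lengths (149/32, 157/32); label the merged cluster DEGOTX
  updated: d(DEGOTX,LR)=523/32
iteration 7: select DEGOTX,LR (d=523/32); attach at lengths (523/64, 523/64); label the merged cluster DEGLORTX
final tree: (((((D:3/10,G:77/10):99/16,T:29/16):169/32,X:391/32):149/32,(E:23/8,O:-7/8):157/32):523/64,(L:10/3,R:26/3):523/64)
total length: 2349/32

(((((D:3/10,G:77/10):99/16,T:29/16):169/32,X:391/32):149/32,(E:23/8,O:-7/8):157/32):523/64,(L:10/3,R:26/3):523/64)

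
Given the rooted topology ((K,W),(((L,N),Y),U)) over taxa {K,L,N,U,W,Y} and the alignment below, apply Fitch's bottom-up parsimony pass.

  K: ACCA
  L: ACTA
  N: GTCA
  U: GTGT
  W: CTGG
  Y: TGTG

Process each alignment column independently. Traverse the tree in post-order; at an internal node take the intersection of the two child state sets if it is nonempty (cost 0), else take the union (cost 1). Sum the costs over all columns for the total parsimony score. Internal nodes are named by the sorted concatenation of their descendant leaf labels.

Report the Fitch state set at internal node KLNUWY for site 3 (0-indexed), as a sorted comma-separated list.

[col 0] KW: children K:{A}, W:{C} ∪→ {A,C}; cost 1
[col 0] LN: children L:{A}, N:{G} ∪→ {A,G}; cost 1
[col 0] LNY: children LN:{A,G}, Y:{T} ∪→ {A,G,T}; cost 1
[col 0] LNUY: children LNY:{A,G,T}, U:{G} ∩→ {G}; cost 0
[col 0] KLNUWY: children KW:{A,C}, LNUY:{G} ∪→ {A,C,G}; cost 1
[col 1] KW: children K:{C}, W:{T} ∪→ {C,T}; cost 1
[col 1] LN: children L:{C}, N:{T} ∪→ {C,T}; cost 1
[col 1] LNY: children LN:{C,T}, Y:{G} ∪→ {C,G,T}; cost 1
[col 1] LNUY: children LNY:{C,G,T}, U:{T} ∩→ {T}; cost 0
[col 1] KLNUWY: children KW:{C,T}, LNUY:{T} ∩→ {T}; cost 0
[col 2] KW: children K:{C}, W:{G} ∪→ {C,G}; cost 1
[col 2] LN: children L:{T}, N:{C} ∪→ {C,T}; cost 1
[col 2] LNY: children LN:{C,T}, Y:{T} ∩→ {T}; cost 0
[col 2] LNUY: children LNY:{T}, U:{G} ∪→ {G,T}; cost 1
[col 2] KLNUWY: children KW:{C,G}, LNUY:{G,T} ∩→ {G}; cost 0
[col 3] KW: children K:{A}, W:{G} ∪→ {A,G}; cost 1
[col 3] LN: children L:{A}, N:{A} ∩→ {A}; cost 0
[col 3] LNY: children LN:{A}, Y:{G} ∪→ {A,G}; cost 1
[col 3] LNUY: children LNY:{A,G}, U:{T} ∪→ {A,G,T}; cost 1
[col 3] KLNUWY: children KW:{A,G}, LNUY:{A,G,T} ∩→ {A,G}; cost 0
per-site changes: [4, 3, 3, 3]; total = 13

A,G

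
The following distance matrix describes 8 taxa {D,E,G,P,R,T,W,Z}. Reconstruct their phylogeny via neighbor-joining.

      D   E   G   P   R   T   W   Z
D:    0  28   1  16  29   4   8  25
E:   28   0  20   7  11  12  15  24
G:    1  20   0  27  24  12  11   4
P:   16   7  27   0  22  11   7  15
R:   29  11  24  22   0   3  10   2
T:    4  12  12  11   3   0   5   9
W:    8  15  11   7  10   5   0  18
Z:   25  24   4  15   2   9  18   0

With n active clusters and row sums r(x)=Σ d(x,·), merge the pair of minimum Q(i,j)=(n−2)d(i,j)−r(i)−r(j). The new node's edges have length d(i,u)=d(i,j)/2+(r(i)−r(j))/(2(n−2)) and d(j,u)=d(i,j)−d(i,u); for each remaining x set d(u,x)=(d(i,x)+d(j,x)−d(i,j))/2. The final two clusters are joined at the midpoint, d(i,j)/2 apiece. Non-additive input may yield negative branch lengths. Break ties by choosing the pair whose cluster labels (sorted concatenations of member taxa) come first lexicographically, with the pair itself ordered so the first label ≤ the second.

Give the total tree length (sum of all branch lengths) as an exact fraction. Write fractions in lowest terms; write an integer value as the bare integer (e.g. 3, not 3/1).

iteration 1: select D,G (d=1, Q=-204); attach at lengths (3/2, -1/2); label the merged cluster DG
  updated: d(DG,E)=47/2, d(DG,P)=21, d(DG,R)=26, d(DG,T)=15/2, d(DG,W)=9, d(DG,Z)=14
iteration 2: select R,Z (d=2, Q=-146); attach at lengths (1/5, 9/5); label the merged cluster RZ
  updated: d(DG,RZ)=19, d(E,RZ)=33/2, d(P,RZ)=35/2, d(RZ,T)=5, d(RZ,W)=13
iteration 3: select E,P (d=7, Q=-219/2); attach at lengths (77/16, 35/16); label the merged cluster EP
  updated: d(DG,EP)=75/4, d(EP,RZ)=27/2, d(EP,T)=8, d(EP,W)=15/2
iteration 4: select DG,W (d=9, Q=-247/4); attach at lengths (187/24, 29/24); label the merged cluster DGW
  updated: d(DGW,EP)=69/8, d(DGW,RZ)=23/2, d(DGW,T)=7/4
iteration 5: select DGW,EP (d=69/8, Q=-139/4); attach at lengths (9/4, 51/8); label the merged cluster DEGPW
  updated: d(DEGPW,RZ)=131/16, d(DEGPW,T)=9/16
iteration 6: select DEGPW,RZ (d=131/16, Q=-55/4); attach at lengths (15/8, 101/16); label the merged cluster DEGPRWZ
  updated: d(DEGPRWZ,T)=-21/16
iteration 7: select DEGPRWZ,T (d=-21/16); attach at lengths (-21/32, -21/32); label the merged cluster DEGPRTWZ
final tree: (((((D:3/2,G:-1/2):187/24,W:29/24):9/4,(E:77/16,P:35/16):51/8):15/8,(R:1/5,Z:9/5):101/16):-21/32,T:-21/32)
total length: 69/2

69/2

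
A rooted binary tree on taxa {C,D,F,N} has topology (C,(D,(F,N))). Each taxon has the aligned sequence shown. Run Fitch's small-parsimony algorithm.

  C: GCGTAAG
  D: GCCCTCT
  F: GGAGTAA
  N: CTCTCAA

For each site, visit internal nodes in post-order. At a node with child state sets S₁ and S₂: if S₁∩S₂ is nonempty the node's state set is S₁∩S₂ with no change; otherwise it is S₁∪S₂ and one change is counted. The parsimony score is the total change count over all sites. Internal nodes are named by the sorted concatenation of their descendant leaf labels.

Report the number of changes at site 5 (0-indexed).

site 0, node FN: F={G} ∪ N={C} → {C,G} (+1)
site 0, node DFN: D={G} ∩ FN={C,G} → {G} (+0)
site 0, node CDFN: C={G} ∩ DFN={G} → {G} (+0)
site 1, node FN: F={G} ∪ N={T} → {G,T} (+1)
site 1, node DFN: D={C} ∪ FN={G,T} → {C,G,T} (+1)
site 1, node CDFN: C={C} ∩ DFN={C,G,T} → {C} (+0)
site 2, node FN: F={A} ∪ N={C} → {A,C} (+1)
site 2, node DFN: D={C} ∩ FN={A,C} → {C} (+0)
site 2, node CDFN: C={G} ∪ DFN={C} → {C,G} (+1)
site 3, node FN: F={G} ∪ N={T} → {G,T} (+1)
site 3, node DFN: D={C} ∪ FN={G,T} → {C,G,T} (+1)
site 3, node CDFN: C={T} ∩ DFN={C,G,T} → {T} (+0)
site 4, node FN: F={T} ∪ N={C} → {C,T} (+1)
site 4, node DFN: D={T} ∩ FN={C,T} → {T} (+0)
site 4, node CDFN: C={A} ∪ DFN={T} → {A,T} (+1)
site 5, node FN: F={A} ∩ N={A} → {A} (+0)
site 5, node DFN: D={C} ∪ FN={A} → {A,C} (+1)
site 5, node CDFN: C={A} ∩ DFN={A,C} → {A} (+0)
site 6, node FN: F={A} ∩ N={A} → {A} (+0)
site 6, node DFN: D={T} ∪ FN={A} → {A,T} (+1)
site 6, node CDFN: C={G} ∪ DFN={A,T} → {A,G,T} (+1)
per-site changes: [1, 2, 2, 2, 2, 1, 2]; total = 12

1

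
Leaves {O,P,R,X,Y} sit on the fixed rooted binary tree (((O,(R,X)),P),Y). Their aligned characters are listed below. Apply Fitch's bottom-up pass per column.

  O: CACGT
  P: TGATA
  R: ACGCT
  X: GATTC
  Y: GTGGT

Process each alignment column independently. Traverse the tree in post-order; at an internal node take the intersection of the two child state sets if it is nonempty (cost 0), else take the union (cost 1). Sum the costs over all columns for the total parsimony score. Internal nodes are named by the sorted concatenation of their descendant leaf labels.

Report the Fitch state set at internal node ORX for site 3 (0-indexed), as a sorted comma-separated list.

RX@0: {A} ∪ {G} = {A,G} (union, +1)
ORX@0: {C} ∪ {A,G} = {A,C,G} (union, +1)
OPRX@0: {A,C,G} ∪ {T} = {A,C,G,T} (union, +1)
OPRXY@0: {A,C,G,T} ∩ {G} = {G} (intersection, +0)
RX@1: {C} ∪ {A} = {A,C} (union, +1)
ORX@1: {A} ∩ {A,C} = {A} (intersection, +0)
OPRX@1: {A} ∪ {G} = {A,G} (union, +1)
OPRXY@1: {A,G} ∪ {T} = {A,G,T} (union, +1)
RX@2: {G} ∪ {T} = {G,T} (union, +1)
ORX@2: {C} ∪ {G,T} = {C,G,T} (union, +1)
OPRX@2: {C,G,T} ∪ {A} = {A,C,G,T} (union, +1)
OPRXY@2: {A,C,G,T} ∩ {G} = {G} (intersection, +0)
RX@3: {C} ∪ {T} = {C,T} (union, +1)
ORX@3: {G} ∪ {C,T} = {C,G,T} (union, +1)
OPRX@3: {C,G,T} ∩ {T} = {T} (intersection, +0)
OPRXY@3: {T} ∪ {G} = {G,T} (union, +1)
RX@4: {T} ∪ {C} = {C,T} (union, +1)
ORX@4: {T} ∩ {C,T} = {T} (intersection, +0)
OPRX@4: {T} ∪ {A} = {A,T} (union, +1)
OPRXY@4: {A,T} ∩ {T} = {T} (intersection, +0)
per-site changes: [3, 3, 3, 3, 2]; total = 14

C,G,T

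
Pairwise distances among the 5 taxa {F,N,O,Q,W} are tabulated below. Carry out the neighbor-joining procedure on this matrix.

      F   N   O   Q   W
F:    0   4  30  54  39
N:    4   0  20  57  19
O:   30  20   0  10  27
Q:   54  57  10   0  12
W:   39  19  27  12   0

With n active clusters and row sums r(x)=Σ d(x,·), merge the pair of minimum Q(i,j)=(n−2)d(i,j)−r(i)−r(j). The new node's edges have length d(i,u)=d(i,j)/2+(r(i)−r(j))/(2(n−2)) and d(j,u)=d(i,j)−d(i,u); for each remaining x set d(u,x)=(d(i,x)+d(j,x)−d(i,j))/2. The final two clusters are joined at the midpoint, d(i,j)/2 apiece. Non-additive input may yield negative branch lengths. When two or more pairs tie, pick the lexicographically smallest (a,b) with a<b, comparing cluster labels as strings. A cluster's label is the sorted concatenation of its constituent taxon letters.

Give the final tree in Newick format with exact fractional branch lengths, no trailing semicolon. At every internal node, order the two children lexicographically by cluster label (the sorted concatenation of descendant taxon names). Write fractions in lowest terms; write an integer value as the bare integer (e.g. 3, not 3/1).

1. join F+N (d=4, Q=-215) ⇒ FN; edges |F|=13/2, |N|=-5/2
  updated: d(FN,O)=23, d(FN,Q)=107/2, d(FN,W)=27
2. join FN+O (d=23, Q=-235/2) ⇒ FNO; edges |FN|=179/8, |O|=5/8
  updated: d(FNO,Q)=81/4, d(FNO,W)=31/2
3. join FNO+Q (d=81/4, Q=-191/4) ⇒ FNOQ; edges |FNO|=95/8, |Q|=67/8
  updated: d(FNOQ,W)=29/8
4. join FNOQ+W (d=29/8) ⇒ FNOQW; edges |FNOQ|=29/16, |W|=29/16
final tree: ((((F:13/2,N:-5/2):179/8,O:5/8):95/8,Q:67/8):29/16,W:29/16)
total length: 407/8

((((F:13/2,N:-5/2):179/8,O:5/8):95/8,Q:67/8):29/16,W:29/16)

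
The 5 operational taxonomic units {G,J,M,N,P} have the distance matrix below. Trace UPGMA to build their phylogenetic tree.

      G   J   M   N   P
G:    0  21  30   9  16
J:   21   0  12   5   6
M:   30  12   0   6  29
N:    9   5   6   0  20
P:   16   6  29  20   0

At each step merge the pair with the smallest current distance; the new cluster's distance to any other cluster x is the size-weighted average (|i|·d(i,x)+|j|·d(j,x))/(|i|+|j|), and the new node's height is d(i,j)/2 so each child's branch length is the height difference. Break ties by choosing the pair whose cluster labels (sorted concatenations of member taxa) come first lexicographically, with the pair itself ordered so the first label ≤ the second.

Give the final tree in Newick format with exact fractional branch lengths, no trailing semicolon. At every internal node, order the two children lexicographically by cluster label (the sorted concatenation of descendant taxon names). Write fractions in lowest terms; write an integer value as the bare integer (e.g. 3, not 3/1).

iteration 1: select J,N (d=5); attach at lengths (5/2, 5/2); label the merged cluster JN
  updated: d(G,JN)=15, d(JN,M)=9, d(JN,P)=13
iteration 2: select JN,M (d=9); attach at lengths (2, 9/2); label the merged cluster JMN
  updated: d(G,JMN)=20, d(JMN,P)=55/3
iteration 3: select G,P (d=16); attach at lengths (8, 8); label the merged cluster GP
  updated: d(GP,JMN)=115/6
iteration 4: select GP,JMN (d=115/6); attach at lengths (19/12, 61/12); label the merged cluster GJMNP
final tree: ((G:8,P:8):19/12,((J:5/2,N:5/2):2,M:9/2):61/12)
total length: 205/6

((G:8,P:8):19/12,((J:5/2,N:5/2):2,M:9/2):61/12)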